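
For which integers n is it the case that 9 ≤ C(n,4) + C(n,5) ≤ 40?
6
C(5,4)+C(5,5)=6; C(6,4)+C(6,5)=21; C(7,4)+C(7,5)=56. So valid n = 6.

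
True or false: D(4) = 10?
False
Derangements of 4 elements: D(4) = (4-1)·[D(3) + D(2)] = 3·[2 + 1] = 9.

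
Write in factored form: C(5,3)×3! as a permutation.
P(5,3)

Explanation: C(5,3)×3! = [5!/(3!(2)!)]×3! = 5!/(2)! = P(5,3) = 60.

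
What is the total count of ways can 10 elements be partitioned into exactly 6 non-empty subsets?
22,827

Solution: This equals S(10,6), the Stirling number of the 2nd kind.
Using the Stirling recurrence: S(n,k) = k·S(n-1,k) + S(n-1,k-1)
S(10,6) = 6·S(9,6) + S(9,5)
         = 6·2646 + 6951
         = 15876 + 6951
         = 22,827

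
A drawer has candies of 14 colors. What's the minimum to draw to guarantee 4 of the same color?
Worst case: 3 of each = 42. One more: 43.

Answer: 43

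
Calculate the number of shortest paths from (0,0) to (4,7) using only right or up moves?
330
Choose 4 rights from 11 moves: C(11,4) = 330.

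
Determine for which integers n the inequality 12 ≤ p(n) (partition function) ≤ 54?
7, 8, 9, 10

Tabulating p(n) via p(n) = p(n−1) + p(n−2) − p(n−5) − p(n−7) + …: p(6)=11; p(7)=15; p(8)=22; p(9)=30; p(10)=42; p(11)=56. So valid n = 7, 8, 9, 10.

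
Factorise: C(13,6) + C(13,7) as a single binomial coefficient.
By Pascal's identity: C(13,6) + C(13,7) = C(14,7) = 3,432.

Answer: C(14,7)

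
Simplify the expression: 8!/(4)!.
1,680

Solution: This equals 8×7×...×5 = 1,680.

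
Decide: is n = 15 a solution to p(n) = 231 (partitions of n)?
No

Pentagonal recurrence p(n) = p(n−1) + p(n−2) − p(n−5) − p(n−7) + …: p(15) = p(14) + p(13) − p(10) − p(8) + p(3) + p(0) = 135 + 101 − 42 − 22 + 3 + 1 = 176, which does not equal 231.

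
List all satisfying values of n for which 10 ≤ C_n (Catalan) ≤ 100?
4, 5
C_3=5; C_4=14; C_5=42; C_6=132. So valid n = 4, 5.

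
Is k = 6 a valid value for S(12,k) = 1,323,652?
Yes

Working:
S(12,6) = 6·S(11,6) + S(11,5) = 6·179,487 + 246,730 = 1,323,652, which equals 1,323,652.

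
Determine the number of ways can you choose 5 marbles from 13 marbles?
C(13,5) = 13! / (5! × (13-5)!)
         = 13! / (5! × 8!)
         = 1,287

Answer: 1,287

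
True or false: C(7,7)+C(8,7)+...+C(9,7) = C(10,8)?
Hockey stick identity gives Σ = C(10,8) = 45; RHS C(10,8) = 45.

Answer: True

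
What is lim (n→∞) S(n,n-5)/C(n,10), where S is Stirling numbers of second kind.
945

The leading term of S(n,n-5) as a polynomial in n is (9)!!·C(n,10), so the ratio → (9)!! = 945.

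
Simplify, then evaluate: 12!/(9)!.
1,320

Working:
This equals 12×11×10 = 1,320.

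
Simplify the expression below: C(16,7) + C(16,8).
24,310

Reasoning: By Pascal's identity: C(17,8) = 24,310.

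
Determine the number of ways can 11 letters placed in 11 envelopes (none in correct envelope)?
14,684,570
Using D(n) = (n-1)[D(n-1) + D(n-2)]:
D(11) = (11-1) × [D(10) + D(9)]
      = 10 × [1334961 + 133496]
      = 10 × 1468457
      = 14,684,570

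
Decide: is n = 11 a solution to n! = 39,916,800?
Yes

Reasoning: 11! = 11·10! = 11·3,628,800 = 39,916,800, which equals 39,916,800.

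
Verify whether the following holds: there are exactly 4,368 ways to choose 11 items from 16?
True

Explanation: C(16,11) = 4,368.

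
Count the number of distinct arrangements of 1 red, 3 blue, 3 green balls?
Multinomial: 7!/(1! × 3! × 3!) = 140.
Final answer: 140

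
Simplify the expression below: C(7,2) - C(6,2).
C(7,2) - C(6,2) = C(6,1) = 6.

Answer: 6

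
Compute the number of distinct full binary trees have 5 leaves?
14

Working:
Using the Catalan number formula: C_n = C(2n, n) / (n+1)
C_4 = C(8, 4) / (4+1)
     = 70 / 5
     = 14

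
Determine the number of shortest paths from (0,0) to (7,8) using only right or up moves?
6,435

Working:
Choose 7 rights from 15 moves: C(15,7) = 6,435.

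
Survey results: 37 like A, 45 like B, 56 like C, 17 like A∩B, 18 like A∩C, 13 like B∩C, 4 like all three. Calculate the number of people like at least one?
94

Explanation: |A∪B∪C| = 37+45+56-17-18-13+4 = 94.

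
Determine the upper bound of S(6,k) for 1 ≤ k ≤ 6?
Row S(6,k) for k = 1..6 (via S(n,k) = k·S(n−1,k) + S(n−1,k−1)): 1, 31, 90, 65, 15, 1. The row is unimodal; maximum at k = 3: 90.

Answer: 90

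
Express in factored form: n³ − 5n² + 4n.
n(n − 1)(n − 4)

n³ − 5n² + 4n = n(n² − 5n + 4) = n(n − 1)(n − 4).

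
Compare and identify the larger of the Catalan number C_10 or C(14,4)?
C_10
C_10 = C(20,10)/(10+1) = 184,756/11 = 16,796; C(14,4) = 1,001.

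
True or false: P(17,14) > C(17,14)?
True

Explanation: P(17,14) = 59,281,238,016,000 and C(17,14) = 680; P(n,r) = r! × C(n,r) so P > C whenever r ≥ 2.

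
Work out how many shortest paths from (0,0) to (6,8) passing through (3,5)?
To (3,5): C(8,3)=56. From there: C(6,3)=20. Total: 1,120.

Answer: 1,120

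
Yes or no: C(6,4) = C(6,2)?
Symmetry C(n,k) = C(n,n-k): C(6,4) = 15 and C(6,2) = 15. Both sides agree, so the statement holds.
Final answer: Yes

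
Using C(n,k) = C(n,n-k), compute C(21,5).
20,349

Reasoning: C(21,5) = C(21,16) = 20,349.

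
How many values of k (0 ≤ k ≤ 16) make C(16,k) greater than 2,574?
Row 16 is unimodal and symmetric about k=16/2. C(16,4)=1,820 ≤ 2,574; C(16,5)=4,368 > 2,574; by symmetry C(16,k) > 2,574 for k = 5..11. That's 11 - 5 + 1 = 7 values.

Answer: 7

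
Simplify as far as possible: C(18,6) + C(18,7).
50,388

Solution: By Pascal's identity: C(19,7) = 50,388.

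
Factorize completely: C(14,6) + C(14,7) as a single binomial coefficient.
C(15,7)

Working:
By Pascal's identity: C(14,6) + C(14,7) = C(15,7) = 6,435.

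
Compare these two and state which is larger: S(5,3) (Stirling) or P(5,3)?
P(5,3)

Solution: S(5,3) = 3·S(4,3) + S(4,2) = 3·6 + 7 = 25; P(5,3) = 60.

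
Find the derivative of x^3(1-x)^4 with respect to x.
Product rule: 3x^{2}(1-x)^{4} + x^3·(-4)(1-x)^{3}.

Answer: 3x^2(1-x)^4 - 4x^3(1-x)^3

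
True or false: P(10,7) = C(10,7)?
False

Reasoning: P(10,7) = 604,800 and C(10,7) = 120; P(n,r) = r! × C(n,r) so P > C whenever r ≥ 2.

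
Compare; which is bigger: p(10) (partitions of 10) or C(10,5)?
C(10,5)

Reasoning: Pentagonal recurrence p(n) = p(n−1) + p(n−2) − p(n−5) − p(n−7) + …: p(10) = p(9) + p(8) − p(5) − p(3) = 30 + 22 − 7 − 3 = 42; C(10,5) = 252.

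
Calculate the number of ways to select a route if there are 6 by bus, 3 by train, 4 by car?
13

Working:
By the addition principle: 6 + 3 + 4 = 13.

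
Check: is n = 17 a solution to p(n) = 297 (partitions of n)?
Yes

Reasoning: Pentagonal recurrence p(n) = p(n−1) + p(n−2) − p(n−5) − p(n−7) + …: p(17) = p(16) + p(15) − p(12) − p(10) + p(5) + p(2) = 231 + 176 − 77 − 42 + 7 + 2 = 297, which equals 297.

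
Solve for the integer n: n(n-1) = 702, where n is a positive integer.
27
n² − n − 702 = 0, so n = (1 ± √(1 + 4·702))/2 = (1 ± √2,809)/2 = (1 ± 53)/2, i.e. n = 27 or n = -26. Taking the positive root, n = 27 (check: 27×26 = 702).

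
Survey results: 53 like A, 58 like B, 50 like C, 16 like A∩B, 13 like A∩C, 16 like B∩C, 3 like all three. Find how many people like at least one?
119
|A∪B∪C| = 53+58+50-16-13-16+3 = 119.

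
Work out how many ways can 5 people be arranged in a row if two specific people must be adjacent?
48

Reasoning: Treat pair as unit: (5-1)! arrangements × 2 internal orders = 48.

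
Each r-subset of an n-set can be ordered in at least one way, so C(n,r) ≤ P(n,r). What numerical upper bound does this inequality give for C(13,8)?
51,891,840

Working:
P(13,8) = 13·12·11·10·9·8·7·6 = 51,891,840, so C(13,8) ≤ 51,891,840. (The bound is loose by a factor of 8! = 40,320: C(13,8) = 51,891,840/40,320 = 1,287.)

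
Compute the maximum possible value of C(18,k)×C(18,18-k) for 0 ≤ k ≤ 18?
2,363,904,400

Explanation: C(18,k)·C(18,18-k) = C(18,k)², maximised at the centre k = 9: C(18,9)² = 2,363,904,400.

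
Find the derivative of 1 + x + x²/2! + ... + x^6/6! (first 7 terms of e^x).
Differentiating term by term gives the first 6 terms of e^x.

Answer: 1 + x + x²/2! + ... + x^5/5!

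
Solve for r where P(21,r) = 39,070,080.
6

Reasoning: P(21,r) = 21·20·…·(21−r+1), a product of r factors. Multiplying down from 21: 21 = 21; 21·20 = 420; 21·20·19 = 7,980; 21·20·19·18 = 143,640; 21·20·19·18·17 = 2,441,880; 21·20·19·18·17·16 = 39,070,080 ✓ (6 factors). So r = 6.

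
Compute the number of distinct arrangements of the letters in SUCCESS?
420

Explanation: Word has 7 letters (S=3, U=1, C=2, E=1). Arrangements: 7!/Π(k!) = 420.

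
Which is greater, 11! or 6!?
11!
11!=39,916,800, 6!=720. 11! > 6!.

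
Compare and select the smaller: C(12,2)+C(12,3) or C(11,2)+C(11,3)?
C(11,2)+C(11,3)
First=286, Second=220.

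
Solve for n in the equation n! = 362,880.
n! is strictly increasing. 7! = 5,040, 8! = 40,320, 9! = 362,880 ✓. So n = 9.

Answer: 9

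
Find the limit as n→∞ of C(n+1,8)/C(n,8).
Both numerator and denominator grow as n^8/8! for large n, so the ratio → 1.

Answer: 1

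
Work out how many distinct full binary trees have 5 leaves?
Using the Catalan number formula: C_n = C(2n, n) / (n+1)
C_4 = C(8, 4) / (4+1)
     = 70 / 5
     = 14
Final answer: 14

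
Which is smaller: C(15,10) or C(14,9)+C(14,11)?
C(14,9)+C(14,11)

Reasoning: C(15,10)=3,003; C(14,9)+C(14,11)=2,002+364=2,366.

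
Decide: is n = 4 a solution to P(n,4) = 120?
No

Explanation: P(4,4) = 4·3·2·1 = 24, which does not equal 120.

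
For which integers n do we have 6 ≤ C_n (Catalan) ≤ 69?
4, 5

Working:
C_3=5; C_4=14; C_5=42; C_6=132. So valid n = 4, 5.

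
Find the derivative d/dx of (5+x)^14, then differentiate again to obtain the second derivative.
First derivative: 14(5+x)^{13}. Second derivative: 14·13·(5+x)^{12} = 182(5+x)^{12}.

Answer: 182(5+x)^12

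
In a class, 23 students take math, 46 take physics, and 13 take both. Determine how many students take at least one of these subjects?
56
|A∪B| = |A|+|B|-|A∩B| = 23+46-13 = 56.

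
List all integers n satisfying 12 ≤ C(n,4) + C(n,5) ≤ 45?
6
C(5,4)+C(5,5)=6; C(6,4)+C(6,5)=21; C(7,4)+C(7,5)=56. So valid n = 6.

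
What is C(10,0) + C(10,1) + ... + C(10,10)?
1,024

Sum of binomial coefficients = 2^10 = 1,024.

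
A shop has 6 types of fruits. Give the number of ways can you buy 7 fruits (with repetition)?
792
Stars and bars: C(7+6-1, 7) = C(12, 7) = 792.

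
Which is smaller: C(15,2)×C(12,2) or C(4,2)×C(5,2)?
C(4,2)×C(5,2)

Reasoning: C(15,2)×C(12,2)=6,930, C(4,2)×C(5,2)=60.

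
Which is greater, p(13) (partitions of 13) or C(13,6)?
C(13,6)

Explanation: Pentagonal recurrence p(n) = p(n−1) + p(n−2) − p(n−5) − p(n−7) + …: p(13) = p(12) + p(11) − p(8) − p(6) + p(1) = 77 + 56 − 22 − 11 + 1 = 101; C(13,6) = 1,716.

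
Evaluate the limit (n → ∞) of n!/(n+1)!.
0

Working:
n!/(n+1)! = 1/[(n+1)] → 0 as n → ∞.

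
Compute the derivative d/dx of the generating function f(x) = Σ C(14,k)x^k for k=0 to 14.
Σ k·C(14,k)x^(k-1) for k=1 to 14
Term-by-term differentiation gives Σ k·C(14,k)x^{k-1} for k=1 to 14.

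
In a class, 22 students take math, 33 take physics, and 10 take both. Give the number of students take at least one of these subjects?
45

Working:
|A∪B| = |A|+|B|-|A∩B| = 22+33-10 = 45.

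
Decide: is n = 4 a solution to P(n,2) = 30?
No

Solution: P(4,2) = 4·3 = 12, which does not equal 30.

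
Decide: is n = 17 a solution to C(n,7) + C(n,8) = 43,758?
C(17,7) + C(17,8) = 19,448 + 24,310 = 43,758, which equals 43,758.
Final answer: Yes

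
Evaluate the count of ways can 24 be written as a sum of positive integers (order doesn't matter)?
1,575

Solution: Pentagonal recurrence p(n) = p(n−1) + p(n−2) − p(n−5) − p(n−7) + …: p(24) = p(23) + p(22) − p(19) − p(17) + p(12) + p(9) − p(2) = 1,255 + 1,002 − 490 − 297 + 77 + 30 − 2 = 1,575.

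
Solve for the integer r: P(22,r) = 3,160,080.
5

Working:
P(22,r) = 22·21·…·(22−r+1), a product of r factors. Multiplying down from 22: 22 = 22; 22·21 = 462; 22·21·20 = 9,240; 22·21·20·19 = 175,560; 22·21·20·19·18 = 3,160,080 ✓ (5 factors). So r = 5.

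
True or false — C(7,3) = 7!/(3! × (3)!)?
False

The correct denominator is 3!×4!, giving C(7,3) = 35; the stated RHS is 7!/(3!×3!) = 140 ≠ 35, so the statement does not hold.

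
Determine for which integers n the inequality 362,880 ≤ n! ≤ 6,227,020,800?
9, 10, 11, 12, 13

Solution: n! is strictly increasing; 9! = 362,880 and 13! = 6,227,020,800, so valid n = 9, 10, 11, 12, 13.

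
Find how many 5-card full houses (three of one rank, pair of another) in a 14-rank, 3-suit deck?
546

Triple rank: 14. Triple suits: C(3,3)=1. Pair rank: 13. Pair suits: C(3,2)=3. Total: 546.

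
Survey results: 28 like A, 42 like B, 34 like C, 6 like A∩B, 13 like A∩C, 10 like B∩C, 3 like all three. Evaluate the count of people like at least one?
|A∪B∪C| = 28+42+34-6-13-10+3 = 78.
Final answer: 78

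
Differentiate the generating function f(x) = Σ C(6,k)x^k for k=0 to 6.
Σ k·C(6,k)x^(k-1) for k=1 to 6

Working:
Term-by-term differentiation gives Σ k·C(6,k)x^{k-1} for k=1 to 6.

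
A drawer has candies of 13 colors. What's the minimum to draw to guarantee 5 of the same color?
Worst case: 4 of each = 52. One more: 53.

Answer: 53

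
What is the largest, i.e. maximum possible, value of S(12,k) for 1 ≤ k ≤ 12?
1,379,400

Working:
Row S(12,k) for k = 1..12 (via S(n,k) = k·S(n−1,k) + S(n−1,k−1)): 1, 2,047, 86,526, 611,501, 1,379,400, 1,323,652, 627,396, 159,027, 22,275, 1,705, 66, 1. The row is unimodal; maximum at k = 5: 1,379,400.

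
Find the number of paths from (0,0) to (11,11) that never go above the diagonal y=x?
58,786

Solution: Counted by the Catalan number C_11: C_11 = C(22,11)/(11+1) = 705,432/12 = 58,786.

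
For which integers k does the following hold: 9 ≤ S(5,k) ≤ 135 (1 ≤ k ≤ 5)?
2, 3, 4

Reasoning: S(5,1)=1; S(5,2)=15; S(5,3)=25; S(5,4)=10; S(5,5)=1. So valid k = 2, 3, 4.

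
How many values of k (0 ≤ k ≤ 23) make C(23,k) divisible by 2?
8

Checking C(23,k) mod 2 for k = 0..23: divisible at k = 8, 9, 10, 11, 12, 13, 14, 15. That's 8 values.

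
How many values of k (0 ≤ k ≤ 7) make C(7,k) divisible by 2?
0

Solution: Checking C(7,k) mod 2 for k = 0..7: none are divisible by 2. Count = 0.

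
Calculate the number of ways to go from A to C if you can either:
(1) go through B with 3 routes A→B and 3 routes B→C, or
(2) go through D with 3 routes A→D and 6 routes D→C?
27

Route via B: 3×3=9. Route via D: 3×6=18. Total: 27.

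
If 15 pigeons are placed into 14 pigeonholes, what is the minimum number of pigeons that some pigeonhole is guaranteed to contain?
2

Explanation: Pigeonhole: ⌈15/14⌉ = 2.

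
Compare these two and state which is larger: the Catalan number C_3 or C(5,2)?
C(5,2)

Working:
C_3 = C(6,3)/(3+1) = 20/4 = 5; C(5,2) = 10.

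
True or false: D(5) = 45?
False

Solution: Derangements of 5 elements: D(5) = (5-1)·[D(4) + D(3)] = 4·[9 + 2] = 44.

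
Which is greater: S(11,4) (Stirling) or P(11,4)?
S(11,4) = 4·S(10,4) + S(10,3) = 4·34,105 + 9,330 = 145,750; P(11,4) = 7,920.

Answer: S(11,4)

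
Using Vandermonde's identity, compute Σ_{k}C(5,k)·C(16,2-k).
= C(5+16,2) = C(21,2) = 210.
Final answer: 210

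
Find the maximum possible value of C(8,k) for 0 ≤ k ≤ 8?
70

Working:
Maximum at k = 4: C(8,4) = 70.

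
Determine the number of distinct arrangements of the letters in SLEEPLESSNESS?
1,081,080

Reasoning: Word has 13 letters (S=5, L=2, E=4, P=1, N=1). Arrangements: 13!/Π(k!) = 1,081,080.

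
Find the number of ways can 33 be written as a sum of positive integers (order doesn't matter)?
10,143

Working:
Pentagonal recurrence p(n) = p(n−1) + p(n−2) − p(n−5) − p(n−7) + …: p(33) = p(32) + p(31) − p(28) − p(26) + p(21) + p(18) − p(11) − p(7) = 8,349 + 6,842 − 3,718 − 2,436 + 792 + 385 − 56 − 15 = 10,143.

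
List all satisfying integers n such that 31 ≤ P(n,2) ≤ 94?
P(6,2)=30; P(7,2)=42; P(8,2)=56; P(9,2)=72; P(10,2)=90; P(11,2)=110. So valid n = 7, 8, 9, 10.
Final answer: 7, 8, 9, 10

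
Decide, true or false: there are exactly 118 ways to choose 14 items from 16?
False
C(16,14) = 120 ≠ 118.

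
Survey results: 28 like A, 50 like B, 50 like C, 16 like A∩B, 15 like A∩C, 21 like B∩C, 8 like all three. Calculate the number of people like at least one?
84

Reasoning: |A∪B∪C| = 28+50+50-16-15-21+8 = 84.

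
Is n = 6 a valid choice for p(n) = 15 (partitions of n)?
Pentagonal recurrence p(n) = p(n−1) + p(n−2) − p(n−5) − p(n−7) + …: p(6) = p(5) + p(4) − p(1) = 7 + 5 − 1 = 11, which does not equal 15.

Answer: No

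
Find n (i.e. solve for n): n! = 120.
5

n! is strictly increasing. 3! = 6, 4! = 24, 5! = 120 ✓. So n = 5.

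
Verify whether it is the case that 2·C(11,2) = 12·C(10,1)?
False

Reasoning: Absorption identity k·C(n,k) = n·C(n-1,k-1). LHS = 2·55 = 110; RHS = 12·10 = 120.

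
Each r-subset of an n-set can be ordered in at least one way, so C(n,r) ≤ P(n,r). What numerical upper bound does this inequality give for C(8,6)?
20,160

Explanation: P(8,6) = 8·7·6·5·4·3 = 20,160, so C(8,6) ≤ 20,160. (The bound is loose by a factor of 6! = 720: C(8,6) = 20,160/720 = 28.)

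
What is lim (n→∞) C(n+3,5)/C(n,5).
1

Both numerator and denominator grow as n^5/5! for large n, so the ratio → 1.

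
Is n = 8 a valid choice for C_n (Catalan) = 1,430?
C_8 = C(16,8)/(8+1) = 12,870/9 = 1,430, which equals 1,430.

Answer: Yes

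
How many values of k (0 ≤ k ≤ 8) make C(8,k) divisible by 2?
7

Working:
Checking C(8,k) mod 2 for k = 0..8: divisible at k = 1, 2, 3, 4, 5, 6, 7. That's 7 values.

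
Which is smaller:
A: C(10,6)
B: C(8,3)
A=C(10,6)=210, B=C(8,3)=56.
Final answer: B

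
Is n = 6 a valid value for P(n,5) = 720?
Yes
P(6,5) = 6·5·4·3·2 = 720, which equals 720.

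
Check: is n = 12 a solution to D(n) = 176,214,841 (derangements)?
Yes

Solution: D(12) = (12-1)·[D(11) + D(10)] = 11·[14,684,570 + 1,334,961] = 176,214,841, which equals 176,214,841.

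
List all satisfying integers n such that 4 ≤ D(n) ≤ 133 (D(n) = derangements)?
4, 5

Solution: Using D(n) = (n−1)[D(n−1) + D(n−2)] with D(1)=0, D(2)=1: D(3)=2; D(4)=9; D(5)=44; D(6)=265. So valid n = 4, 5.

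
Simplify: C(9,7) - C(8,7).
28

C(9,7) - C(8,7) = C(8,6) = 28.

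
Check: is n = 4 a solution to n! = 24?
4! = 4·3! = 4·6 = 24, which equals 24.

Answer: Yes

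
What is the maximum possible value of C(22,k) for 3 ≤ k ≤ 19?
705,432

Solution: C(22,k) is maximised at the centre of the row: C(22,11) = 705,432.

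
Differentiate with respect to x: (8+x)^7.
7(8+x)^6

Solution: Using the power rule: d/dx (8+x)^7 = 7(8+x)^{6}.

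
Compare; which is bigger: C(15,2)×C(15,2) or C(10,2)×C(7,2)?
C(15,2)×C(15,2)

Explanation: C(15,2)×C(15,2)=11,025, C(10,2)×C(7,2)=945.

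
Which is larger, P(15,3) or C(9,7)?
P(15,3)

Solution: P(15,3)=2,730, C(9,7)=36.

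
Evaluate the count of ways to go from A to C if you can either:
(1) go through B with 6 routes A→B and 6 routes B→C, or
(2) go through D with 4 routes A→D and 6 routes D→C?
60

Working:
Route via B: 6×6=36. Route via D: 4×6=24. Total: 60.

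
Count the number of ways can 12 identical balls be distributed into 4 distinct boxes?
455

Working:
C(12+4-1, 4-1) = C(15, 3) = 455.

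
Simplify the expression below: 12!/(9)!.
This equals 12×11×10 = 1,320.

Answer: 1,320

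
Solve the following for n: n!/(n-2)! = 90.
10

Working:
n!/(n-2)! = n×(n-1), a product of 2 consecutive integers ≈ (n−0.5)^2. 90^(1/2) + 0.5 ≈ 10.0; check n = 10: 10×9 = 90 ✓. So n = 10.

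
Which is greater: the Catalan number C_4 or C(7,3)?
C(7,3)

Reasoning: C_4 = C(8,4)/(4+1) = 70/5 = 14; C(7,3) = 35.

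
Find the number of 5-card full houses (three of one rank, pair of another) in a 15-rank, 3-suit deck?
Triple rank: 15. Triple suits: C(3,3)=1. Pair rank: 14. Pair suits: C(3,2)=3. Total: 630.

Answer: 630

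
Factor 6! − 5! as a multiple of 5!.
6! − 5! = 6·5! − 5! = (6 − 1)·5! = 5 × 5! = 600.

Answer: 5 × 5! = 600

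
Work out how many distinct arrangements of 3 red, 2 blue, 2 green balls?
Multinomial: 7!/(3! × 2! × 2!) = 210.

Answer: 210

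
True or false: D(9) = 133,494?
False

Solution: Derangements of 9 elements: D(9) = (9-1)·[D(8) + D(7)] = 8·[14,833 + 1,854] = 133,496.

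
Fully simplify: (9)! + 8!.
403,200

Reasoning: (9)! + 8! = (9)·8! + 8! = (9+1)·8! = 10·8! = 403,200.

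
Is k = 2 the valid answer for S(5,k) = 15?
S(5,2) = 2·S(4,2) + S(4,1) = 2·7 + 1 = 15, which equals 15.

Answer: Yes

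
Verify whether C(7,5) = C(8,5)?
LHS = C(7,5) = 21; RHS = C(8,5) = 56. 21 ≠ 56, so the statement does not hold.
Final answer: False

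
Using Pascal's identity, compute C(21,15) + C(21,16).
74,613

C(21,15) + C(21,16) = C(22,16) = 74,613.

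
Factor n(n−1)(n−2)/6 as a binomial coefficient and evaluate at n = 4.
C(n,3); C(4,3) = 4

Explanation: n(n−1)(n−2)/6 = n!/(3!(n−3)!) = C(n,3). At n = 4: C(4,3) = 4.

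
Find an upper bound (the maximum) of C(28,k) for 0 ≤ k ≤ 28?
40,116,600

Explanation: Maximum at k = 14: C(28,14) = 40,116,600.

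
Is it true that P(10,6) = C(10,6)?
False

P(10,6) = 151,200 but C(10,6) = 210; they differ by a factor of 6! = 720, so the statement does not hold.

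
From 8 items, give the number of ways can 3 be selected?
56

Explanation: C(8,3) = 8! / (3! × (8-3)!)
         = 8! / (3! × 5!)
         = 56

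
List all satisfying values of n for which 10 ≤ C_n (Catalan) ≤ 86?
C_3=5; C_4=14; C_5=42; C_6=132. So valid n = 4, 5.

Answer: 4, 5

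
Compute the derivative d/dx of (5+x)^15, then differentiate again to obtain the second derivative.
210(5+x)^13
First derivative: 15(5+x)^{14}. Second derivative: 15·14·(5+x)^{13} = 210(5+x)^{13}.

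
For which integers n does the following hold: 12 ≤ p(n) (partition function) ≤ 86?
7, 8, 9, 10, 11, 12

Reasoning: Tabulating p(n) via p(n) = p(n−1) + p(n−2) − p(n−5) − p(n−7) + …: p(6)=11; p(7)=15; p(8)=22; p(9)=30; p(10)=42; p(11)=56; p(12)=77; p(13)=101. So valid n = 7, 8, 9, 10, 11, 12.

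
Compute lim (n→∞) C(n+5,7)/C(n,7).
1
Both numerator and denominator grow as n^7/7! for large n, so the ratio → 1.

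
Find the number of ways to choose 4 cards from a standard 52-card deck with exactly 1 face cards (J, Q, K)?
12 face cards and 40 non-face cards: C(12,1) × C(40,3) = 12 × 9,880 = 118,560.

Answer: 118,560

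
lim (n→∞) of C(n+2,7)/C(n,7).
Both numerator and denominator grow as n^7/7! for large n, so the ratio → 1.

Answer: 1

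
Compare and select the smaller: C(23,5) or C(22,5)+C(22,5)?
C(23,5)

C(23,5)=33,649; C(22,5)+C(22,5)=26,334+26,334=52,668.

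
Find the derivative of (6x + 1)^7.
42(6x + 1)^6

Reasoning: Chain rule: 7(6x+1)^{6} × 6 = 42(6x+1)^{6}.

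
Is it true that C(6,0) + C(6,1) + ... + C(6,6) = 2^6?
True

Reasoning: Binomial theorem with x = y = 1: Σ C(6,i) = (1+1)^6 = 2^6 = 64. The statement holds.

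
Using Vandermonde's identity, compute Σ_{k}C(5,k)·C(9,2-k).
91

Reasoning: = C(5+9,2) = C(14,2) = 91.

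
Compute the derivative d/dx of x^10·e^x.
(10x^9 + x^10)e^x

Product rule: d/dx[x^10]·e^x + x^10·d/dx[e^x] = 10x^{9}e^x + x^10e^x.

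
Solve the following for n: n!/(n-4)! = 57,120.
17
n!/(n-4)! = n×(n-1)×(n-2)×(n-3), a product of 4 consecutive integers ≈ (n−1.5)^4. 57,120^(1/4) + 1.5 ≈ 17.0; check n = 17: 17×16×15×14 = 57,120 ✓. So n = 17.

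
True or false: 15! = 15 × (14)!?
True

Explanation: By definition n! = n × (n-1)!, so 15! = 15 × 14!.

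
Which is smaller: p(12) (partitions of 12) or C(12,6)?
p(12)

Explanation: Pentagonal recurrence p(n) = p(n−1) + p(n−2) − p(n−5) − p(n−7) + …: p(12) = p(11) + p(10) − p(7) − p(5) + p(0) = 56 + 42 − 15 − 7 + 1 = 77; C(12,6) = 924.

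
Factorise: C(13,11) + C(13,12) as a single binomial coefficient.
C(14,12)

Solution: By Pascal's identity: C(13,11) + C(13,12) = C(14,12) = 91.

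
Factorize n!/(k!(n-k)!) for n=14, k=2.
C(14,2) = 91

Working:
This is the binomial coefficient C(14,2) = 91.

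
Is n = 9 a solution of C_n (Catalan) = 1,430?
C_9 = C(18,9)/(9+1) = 48,620/10 = 4,862, which does not equal 1,430.
Final answer: No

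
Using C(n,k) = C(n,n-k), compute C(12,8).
C(12,8) = C(12,4) = 495.

Answer: 495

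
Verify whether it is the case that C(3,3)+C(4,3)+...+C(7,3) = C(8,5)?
Hockey stick identity gives Σ = C(8,4) = 70; RHS C(8,5) = 56.

Answer: False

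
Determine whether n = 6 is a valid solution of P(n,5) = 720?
P(6,5) = 6·5·4·3·2 = 720, which equals 720.

Answer: Yes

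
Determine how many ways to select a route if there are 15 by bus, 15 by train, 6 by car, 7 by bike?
43
By the addition principle: 15 + 15 + 6 + 7 = 43.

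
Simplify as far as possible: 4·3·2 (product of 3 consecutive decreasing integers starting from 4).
This is P(4,3) = 4!/(1)! = 24.
Final answer: 24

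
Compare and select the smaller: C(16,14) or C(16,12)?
C(16,14)=120, C(16,12)=1,820.

Answer: C(16,14)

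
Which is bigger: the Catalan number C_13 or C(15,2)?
C_13

C_13 = C(26,13)/(13+1) = 10,400,600/14 = 742,900; C(15,2) = 105.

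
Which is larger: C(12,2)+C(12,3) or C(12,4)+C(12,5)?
C(12,4)+C(12,5)

Solution: First=286, Second=1,287.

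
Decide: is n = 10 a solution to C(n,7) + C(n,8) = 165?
Yes

Working:
C(10,7) + C(10,8) = 120 + 45 = 165, which equals 165.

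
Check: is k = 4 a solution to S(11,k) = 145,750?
Yes

Solution: S(11,4) = 4·S(10,4) + S(10,3) = 4·34,105 + 9,330 = 145,750, which equals 145,750.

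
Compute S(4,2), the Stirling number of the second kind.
7
Using the Stirling recurrence: S(n,k) = k·S(n-1,k) + S(n-1,k-1)
S(4,2) = 2·S(3,2) + S(3,1)
         = 2·3 + 1
         = 6 + 1
         = 7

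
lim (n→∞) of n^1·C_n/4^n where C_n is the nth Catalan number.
0

C_n ~ 4^n/(n^(3/2)√π), so n^1·C_n/4^n ~ n^(1 − 3/2)/√π → 0.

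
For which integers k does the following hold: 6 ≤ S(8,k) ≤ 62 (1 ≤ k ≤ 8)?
7

Solution: S(8,1)=1; S(8,2)=127; S(8,3)=966; S(8,4)=1,701; S(8,5)=1,050; S(8,6)=266; S(8,7)=28; S(8,8)=1. So valid k = 7.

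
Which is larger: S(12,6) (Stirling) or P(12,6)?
S(12,6)

Working:
S(12,6) = 6·S(11,6) + S(11,5) = 6·179,487 + 246,730 = 1,323,652; P(12,6) = 665,280.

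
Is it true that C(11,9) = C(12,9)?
False

Solution: LHS = C(11,9) = 55; RHS = C(12,9) = 220. 55 ≠ 220, so the statement does not hold.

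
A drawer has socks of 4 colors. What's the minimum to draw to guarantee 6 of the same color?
Worst case: 5 of each = 20. One more: 21.
Final answer: 21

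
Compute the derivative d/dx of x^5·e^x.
(5x^4 + x^5)e^x
Product rule: d/dx[x^5]·e^x + x^5·d/dx[e^x] = 5x^{4}e^x + x^5e^x.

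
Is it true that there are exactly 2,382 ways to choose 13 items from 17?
C(17,13) = 2,380 ≠ 2382.

Answer: False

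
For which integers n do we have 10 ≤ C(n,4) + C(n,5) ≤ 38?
6
C(5,4)+C(5,5)=6; C(6,4)+C(6,5)=21; C(7,4)+C(7,5)=56. So valid n = 6.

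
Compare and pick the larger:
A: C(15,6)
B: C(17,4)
A=C(15,6)=5,005, B=C(17,4)=2,380.
Final answer: A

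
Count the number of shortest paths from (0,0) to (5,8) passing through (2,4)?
525
To (2,4): C(6,2)=15. From there: C(7,3)=35. Total: 525.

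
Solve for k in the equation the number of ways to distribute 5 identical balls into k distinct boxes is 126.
5

Working:
Stars and bars: the count is C(5+k−1, k−1), increasing in k. k=3: C(7,2) = 21, k=4: C(8,3) = 56, k=5: C(9,4) = 126 ✓. So k = 5.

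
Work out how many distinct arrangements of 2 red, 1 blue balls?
3

Explanation: Multinomial: 3!/(2! × 1!) = 3.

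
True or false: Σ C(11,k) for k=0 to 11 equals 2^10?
Binomial theorem: Σ C(11,k) = (1+1)^11 = 2^11 = 2,048; RHS 2^10 = 1,024.

Answer: False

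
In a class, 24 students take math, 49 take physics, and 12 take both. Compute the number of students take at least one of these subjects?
61

|A∪B| = |A|+|B|-|A∩B| = 24+49-12 = 61.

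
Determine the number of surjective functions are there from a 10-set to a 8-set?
Onto functions = 8! × S(10,8)
First compute S(10,8) via recurrence:
Using the Stirling recurrence: S(n,k) = k·S(n-1,k) + S(n-1,k-1)
S(10,8) = 8·S(9,8) + S(9,7)
         = 8·36 + 462
         = 288 + 462
         = 750
Then: 40320 × 750 = 30,240,000

Answer: 30,240,000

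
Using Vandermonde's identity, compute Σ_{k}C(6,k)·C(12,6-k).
18,564

Explanation: = C(6+12,6) = C(18,6) = 18,564.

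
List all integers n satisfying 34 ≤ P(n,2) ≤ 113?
P(6,2)=30; P(7,2)=42; P(8,2)=56; P(9,2)=72; P(10,2)=90; P(11,2)=110; P(12,2)=132. So valid n = 7, 8, 9, 10, 11.

Answer: 7, 8, 9, 10, 11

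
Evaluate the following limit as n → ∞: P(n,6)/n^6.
1

Solution: P(n,6) = n(n-1)···(n-5) ≈ n^6 for large n. Limit = 1.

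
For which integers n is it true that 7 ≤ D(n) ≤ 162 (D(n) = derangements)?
Using D(n) = (n−1)[D(n−1) + D(n−2)] with D(1)=0, D(2)=1: D(3)=2; D(4)=9; D(5)=44; D(6)=265. So valid n = 4, 5.

Answer: 4, 5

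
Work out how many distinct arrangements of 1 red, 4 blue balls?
Multinomial: 5!/(1! × 4!) = 5.

Answer: 5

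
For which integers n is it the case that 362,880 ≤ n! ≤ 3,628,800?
9, 10

n! is strictly increasing; 9! = 362,880 and 10! = 3,628,800, so valid n = 9, 10.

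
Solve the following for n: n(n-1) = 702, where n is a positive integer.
27

Reasoning: n² − n − 702 = 0, so n = (1 ± √(1 + 4·702))/2 = (1 ± √2,809)/2 = (1 ± 53)/2, i.e. n = 27 or n = -26. Taking the positive root, n = 27 (check: 27×26 = 702).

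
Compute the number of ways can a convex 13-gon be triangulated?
58,786

Working:
Using the Catalan number formula: C_n = C(2n, n) / (n+1)
C_11 = C(22, 11) / (11+1)
     = 705432 / 12
     = 58,786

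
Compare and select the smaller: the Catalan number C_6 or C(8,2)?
C(8,2)

C_6 = C(12,6)/(6+1) = 924/7 = 132; C(8,2) = 28.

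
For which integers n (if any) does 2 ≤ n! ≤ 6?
2, 3
n! is strictly increasing; 2! = 2 and 3! = 6, so valid n = 2, 3.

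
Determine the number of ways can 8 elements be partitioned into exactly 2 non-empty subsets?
127

Reasoning: This equals S(8,2), the Stirling number of the 2nd kind.
Using the Stirling recurrence: S(n,k) = k·S(n-1,k) + S(n-1,k-1)
S(8,2) = 2·S(7,2) + S(7,1)
         = 2·63 + 1
         = 126 + 1
         = 127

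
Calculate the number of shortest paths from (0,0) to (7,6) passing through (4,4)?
700

Solution: To (4,4): C(8,4)=70. From there: C(5,3)=10. Total: 700.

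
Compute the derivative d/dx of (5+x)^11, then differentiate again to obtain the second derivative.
110(5+x)^9

Explanation: First derivative: 11(5+x)^{10}. Second derivative: 11·10·(5+x)^{9} = 110(5+x)^{9}.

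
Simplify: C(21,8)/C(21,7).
7/4

C(n,k+1)/C(n,k) = (n−k)/(k+1). Here (21−7)/(7+1) = 14/8 = 7/4.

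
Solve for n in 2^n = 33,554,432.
25

Explanation: 33,554,432 = 1,024 × 1,024 × 32 = 2^10 × 2^10 × 2^5 = 2^25, so n = 25.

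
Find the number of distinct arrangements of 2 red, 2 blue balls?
6

Reasoning: Multinomial: 4!/(2! × 2!) = 6.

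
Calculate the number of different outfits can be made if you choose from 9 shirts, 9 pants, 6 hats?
486

Explanation: By the multiplication principle: 9 × 9 × 6 = 486.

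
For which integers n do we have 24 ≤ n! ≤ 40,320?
4, 5, 6, 7, 8

Working:
n! is strictly increasing; 4! = 24 and 8! = 40,320, so valid n = 4, 5, 6, 7, 8.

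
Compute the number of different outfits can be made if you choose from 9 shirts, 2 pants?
18

Solution: By the multiplication principle: 9 × 2 = 18.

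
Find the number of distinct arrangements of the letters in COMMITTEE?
Word has 9 letters (C=1, O=1, M=2, I=1, T=2, E=2). Arrangements: 9!/Π(k!) = 45,360.
Final answer: 45,360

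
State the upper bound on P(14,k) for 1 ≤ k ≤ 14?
87,178,291,200

Reasoning: P(14,k) increases in k, so maximum at k = 14: 14! = 87,178,291,200.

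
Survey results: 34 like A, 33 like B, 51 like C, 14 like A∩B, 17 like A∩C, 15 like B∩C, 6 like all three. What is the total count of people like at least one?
78

Working:
|A∪B∪C| = 34+33+51-14-17-15+6 = 78.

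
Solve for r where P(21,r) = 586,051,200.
7

Solution: P(21,r) = 21·20·…·(21−r+1), a product of r factors. Multiplying down from 21: 21 = 21; 21·20 = 420; 21·20·19 = 7,980; 21·20·19·18 = 143,640; 21·20·19·18·17 = 2,441,880; 21·20·19·18·17·16 = 39,070,080; 21·20·19·18·17·16·15 = 586,051,200 ✓ (7 factors). So r = 7.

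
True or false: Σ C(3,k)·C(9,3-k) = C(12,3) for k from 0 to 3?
True

Vandermonde's identity gives C(12,3) = 220; RHS C(12,3) = 220.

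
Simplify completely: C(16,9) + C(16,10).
By Pascal's identity: C(17,10) = 19,448.
Final answer: 19,448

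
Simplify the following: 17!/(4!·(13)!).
This is C(17,4) = 2,380.
Final answer: 2,380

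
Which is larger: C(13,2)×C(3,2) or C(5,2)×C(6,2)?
C(13,2)×C(3,2)=234, C(5,2)×C(6,2)=150.
Final answer: C(13,2)×C(3,2)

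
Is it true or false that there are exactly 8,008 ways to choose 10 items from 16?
C(16,10) = 8,008.

Answer: True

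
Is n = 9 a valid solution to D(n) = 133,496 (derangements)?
Yes

Explanation: D(9) = (9-1)·[D(8) + D(7)] = 8·[14,833 + 1,854] = 133,496, which equals 133,496.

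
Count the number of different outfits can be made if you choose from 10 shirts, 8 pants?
80

Solution: By the multiplication principle: 10 × 8 = 80.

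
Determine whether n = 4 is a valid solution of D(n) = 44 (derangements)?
No

D(4) = (4-1)·[D(3) + D(2)] = 3·[2 + 1] = 9, which does not equal 44.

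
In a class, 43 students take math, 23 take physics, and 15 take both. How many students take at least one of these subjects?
|A∪B| = |A|+|B|-|A∩B| = 43+23-15 = 51.
Final answer: 51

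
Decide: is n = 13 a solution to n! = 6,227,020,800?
Yes
13! = 13·12! = 13·479,001,600 = 6,227,020,800, which equals 6,227,020,800.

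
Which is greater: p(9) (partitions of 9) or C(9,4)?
Pentagonal recurrence p(n) = p(n−1) + p(n−2) − p(n−5) − p(n−7) + …: p(9) = p(8) + p(7) − p(4) − p(2) = 22 + 15 − 5 − 2 = 30; C(9,4) = 126.

Answer: C(9,4)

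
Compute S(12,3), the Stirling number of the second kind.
86,526

Explanation: Using the Stirling recurrence: S(n,k) = k·S(n-1,k) + S(n-1,k-1)
S(12,3) = 3·S(11,3) + S(11,2)
         = 3·28501 + 1023
         = 85503 + 1023
         = 86,526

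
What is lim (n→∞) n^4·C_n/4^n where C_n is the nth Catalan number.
C_n ~ 4^n/(n^(3/2)√π), so n^4·C_n/4^n ~ n^(4 − 3/2)/√π → ∞.
Final answer: ∞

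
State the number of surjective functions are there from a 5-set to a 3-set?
150

Solution: Onto functions = 3! × S(5,3)
First compute S(5,3) via recurrence:
Using the Stirling recurrence: S(n,k) = k·S(n-1,k) + S(n-1,k-1)
S(5,3) = 3·S(4,3) + S(4,2)
         = 3·6 + 7
         = 18 + 7
         = 25
Then: 6 × 25 = 150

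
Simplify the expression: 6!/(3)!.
120

Explanation: This equals 6×5×4 = 120.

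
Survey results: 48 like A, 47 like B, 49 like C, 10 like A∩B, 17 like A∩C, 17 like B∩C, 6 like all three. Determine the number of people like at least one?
106

Solution: |A∪B∪C| = 48+47+49-10-17-17+6 = 106.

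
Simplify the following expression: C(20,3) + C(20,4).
5,985
By Pascal's identity: C(21,4) = 5,985.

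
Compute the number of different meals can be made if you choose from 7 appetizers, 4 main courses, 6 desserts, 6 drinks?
1,008

Explanation: By the multiplication principle: 7 × 4 × 6 × 6 = 1,008.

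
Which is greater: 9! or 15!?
9!=362,880, 15!=1,307,674,368,000. 15! > 9!.

Answer: 15!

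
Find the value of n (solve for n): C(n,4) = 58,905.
36

Explanation: C(n,4) = n(n−1)(n−2)(n−3)/4! is increasing in n, and n(n−1)(n−2)(n−3) = 4!·58,905 = 1,413,720 ≈ (n−1.5)^4 gives n ≈ 36.0. Check: C(34,4) = 46,376, C(35,4) = 52,360, C(36,4) = 58,905 ✓. So n = 36.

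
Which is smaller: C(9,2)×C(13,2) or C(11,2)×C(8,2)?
C(11,2)×C(8,2)
C(9,2)×C(13,2)=2,808, C(11,2)×C(8,2)=1,540.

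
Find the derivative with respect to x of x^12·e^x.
Product rule: d/dx[x^12]·e^x + x^12·d/dx[e^x] = 12x^{11}e^x + x^12e^x.

Answer: (12x^11 + x^12)e^x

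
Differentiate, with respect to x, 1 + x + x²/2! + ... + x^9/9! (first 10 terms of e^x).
Differentiating term by term gives the first 9 terms of e^x.

Answer: 1 + x + x²/2! + ... + x^8/8!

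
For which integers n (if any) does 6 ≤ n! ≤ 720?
3, 4, 5, 6

Explanation: n! is strictly increasing; 3! = 6 and 6! = 720, so valid n = 3, 4, 5, 6.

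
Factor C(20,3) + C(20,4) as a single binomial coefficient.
C(21,4)

Solution: By Pascal's identity: C(20,3) + C(20,4) = C(21,4) = 5,985.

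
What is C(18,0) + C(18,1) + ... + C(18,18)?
Sum of binomial coefficients = 2^18 = 262,144.
Final answer: 262,144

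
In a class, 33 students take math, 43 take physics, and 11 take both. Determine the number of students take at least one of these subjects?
65

Explanation: |A∪B| = |A|+|B|-|A∩B| = 33+43-11 = 65.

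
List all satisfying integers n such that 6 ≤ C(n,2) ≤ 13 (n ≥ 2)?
4, 5

Explanation: C(3,2)=3; C(4,2)=6; C(5,2)=10; C(6,2)=15. So valid n = 4, 5.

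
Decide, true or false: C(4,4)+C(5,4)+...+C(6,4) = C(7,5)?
Hockey stick identity gives Σ = C(7,5) = 21; RHS C(7,5) = 21.
Final answer: True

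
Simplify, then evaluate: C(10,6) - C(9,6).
126

Solution: C(10,6) - C(9,6) = C(9,5) = 126.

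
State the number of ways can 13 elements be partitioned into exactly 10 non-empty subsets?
39,325

This equals S(13,10), the Stirling number of the 2nd kind.
Using the Stirling recurrence: S(n,k) = k·S(n-1,k) + S(n-1,k-1)
S(13,10) = 10·S(12,10) + S(12,9)
         = 10·1705 + 22275
         = 17050 + 22275
         = 39,325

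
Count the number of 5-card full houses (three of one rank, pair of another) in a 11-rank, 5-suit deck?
11,000
Triple rank: 11. Triple suits: C(5,3)=10. Pair rank: 10. Pair suits: C(5,2)=10. Total: 11,000.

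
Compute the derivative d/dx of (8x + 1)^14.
112(8x + 1)^13
Chain rule: 14(8x+1)^{13} × 8 = 112(8x+1)^{13}.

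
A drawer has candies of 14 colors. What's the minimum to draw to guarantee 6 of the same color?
71

Worst case: 5 of each = 70. One more: 71.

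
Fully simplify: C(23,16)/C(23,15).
1/2

C(n,k+1)/C(n,k) = (n−k)/(k+1). Here (23−15)/(15+1) = 8/16 = 1/2.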